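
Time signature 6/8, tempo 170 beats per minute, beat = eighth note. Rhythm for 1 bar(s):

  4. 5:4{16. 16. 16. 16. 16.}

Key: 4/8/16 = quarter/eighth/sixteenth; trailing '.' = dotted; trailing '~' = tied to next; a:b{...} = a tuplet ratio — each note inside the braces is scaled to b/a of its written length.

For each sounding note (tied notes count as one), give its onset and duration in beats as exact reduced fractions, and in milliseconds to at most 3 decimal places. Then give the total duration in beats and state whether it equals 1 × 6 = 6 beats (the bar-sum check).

1) 0.0ms=0b +1058.824ms=3b
2) 1058.824ms=3b +211.765ms=3/5b
3) 1270.588ms=18/5b +211.765ms=3/5b
4) 1482.353ms=21/5b +211.765ms=3/5b
5) 1694.118ms=24/5b +211.765ms=3/5b
6) 1905.882ms=27/5b +211.765ms=3/5b
Σ=6b of 6 (170bpm 6/8) — PASS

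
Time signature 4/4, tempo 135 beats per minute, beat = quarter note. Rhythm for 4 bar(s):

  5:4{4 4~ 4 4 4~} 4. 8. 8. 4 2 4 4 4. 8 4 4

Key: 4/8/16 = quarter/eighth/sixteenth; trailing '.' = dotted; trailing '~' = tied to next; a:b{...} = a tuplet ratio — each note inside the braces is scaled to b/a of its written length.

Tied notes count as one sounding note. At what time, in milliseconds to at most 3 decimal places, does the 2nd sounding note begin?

note 2 onset = 4/5b = 355.556ms

1. 0.0ms @ 0 + 355.556ms (4/5)
2. 355.556ms @ 4/5 + 711.111ms (8/5)
3. 1066.667ms @ 12/5 + 355.556ms (4/5)
4. 1422.222ms @ 16/5 + 1022.222ms (23/10)
5. 2444.444ms @ 11/2 + 333.333ms (3/4)
6. 2777.778ms @ 25/4 + 333.333ms (3/4)
7. 3111.111ms @ 7 + 444.444ms (1)
8. 3555.556ms @ 8 + 888.889ms (2)
9. 4444.444ms @ 10 + 444.444ms (1)
10. 4888.889ms @ 11 + 444.444ms (1)
11. 5333.333ms @ 12 + 666.667ms (3/2)
12. 6000.0ms @ 27/2 + 222.222ms (1/2)
13. 6222.222ms @ 14 + 444.444ms (1)
14. 6666.667ms @ 15 + 444.444ms (1)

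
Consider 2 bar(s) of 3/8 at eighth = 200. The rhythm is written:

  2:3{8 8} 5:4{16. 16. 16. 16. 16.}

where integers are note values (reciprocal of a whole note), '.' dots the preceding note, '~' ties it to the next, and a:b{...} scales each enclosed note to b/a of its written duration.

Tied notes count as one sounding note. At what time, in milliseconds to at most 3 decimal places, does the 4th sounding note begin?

note 4 onset = 18/5b = 1080.0ms

1. 0.0ms @ 0 + 450.0ms (3/2)
2. 450.0ms @ 3/2 + 450.0ms (3/2)
3. 900.0ms @ 3 + 180.0ms (3/5)
4. 1080.0ms @ 18/5 + 180.0ms (3/5)
5. 1260.0ms @ 21/5 + 180.0ms (3/5)
6. 1440.0ms @ 24/5 + 180.0ms (3/5)
7. 1620.0ms @ 27/5 + 180.0ms (3/5)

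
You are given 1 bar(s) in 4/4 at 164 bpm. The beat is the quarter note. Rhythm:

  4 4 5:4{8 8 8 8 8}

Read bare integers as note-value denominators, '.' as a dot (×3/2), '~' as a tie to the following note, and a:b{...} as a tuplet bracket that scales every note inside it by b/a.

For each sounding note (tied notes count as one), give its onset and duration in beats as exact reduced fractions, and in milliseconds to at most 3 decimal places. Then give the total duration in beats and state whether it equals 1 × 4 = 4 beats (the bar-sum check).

1) 0.0ms=0b +365.854ms=1b
2) 365.854ms=1b +365.854ms=1b
3) 731.707ms=2b +146.341ms=2/5b
4) 878.049ms=12/5b +146.341ms=2/5b
5) 1024.39ms=14/5b +146.341ms=2/5b
6) 1170.732ms=16/5b +146.341ms=2/5b
7) 1317.073ms=18/5b +146.341ms=2/5b
Σ=4b of 4 (164bpm 4/4) — PASS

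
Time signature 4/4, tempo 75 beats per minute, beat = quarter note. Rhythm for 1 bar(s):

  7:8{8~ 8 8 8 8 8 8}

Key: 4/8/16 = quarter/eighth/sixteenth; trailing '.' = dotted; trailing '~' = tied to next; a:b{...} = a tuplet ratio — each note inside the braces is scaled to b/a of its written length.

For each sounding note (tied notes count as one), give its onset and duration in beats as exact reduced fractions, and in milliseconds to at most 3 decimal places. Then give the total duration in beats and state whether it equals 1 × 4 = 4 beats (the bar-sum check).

1) 0.0ms=0b +914.286ms=8/7b
2) 914.286ms=8/7b +457.143ms=4/7b
3) 1371.429ms=12/7b +457.143ms=4/7b
4) 1828.571ms=16/7b +457.143ms=4/7b
5) 2285.714ms=20/7b +457.143ms=4/7b
6) 2742.857ms=24/7b +457.143ms=4/7b
Σ=4b of 4 (75bpm 4/4) — PASS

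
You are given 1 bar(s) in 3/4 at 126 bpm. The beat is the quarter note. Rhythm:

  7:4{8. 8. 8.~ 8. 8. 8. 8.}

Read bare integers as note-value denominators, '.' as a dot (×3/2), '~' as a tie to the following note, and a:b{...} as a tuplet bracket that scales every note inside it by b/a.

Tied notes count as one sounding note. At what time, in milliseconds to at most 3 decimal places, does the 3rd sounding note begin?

note 3 onset = 6/7b = 408.163ms

1. 0.0ms @ 0 + 204.082ms (3/7)
2. 204.082ms @ 3/7 + 204.082ms (3/7)
3. 408.163ms @ 6/7 + 408.163ms (6/7)
4. 816.327ms @ 12/7 + 204.082ms (3/7)
5. 1020.408ms @ 15/7 + 204.082ms (3/7)
6. 1224.49ms @ 18/7 + 204.082ms (3/7)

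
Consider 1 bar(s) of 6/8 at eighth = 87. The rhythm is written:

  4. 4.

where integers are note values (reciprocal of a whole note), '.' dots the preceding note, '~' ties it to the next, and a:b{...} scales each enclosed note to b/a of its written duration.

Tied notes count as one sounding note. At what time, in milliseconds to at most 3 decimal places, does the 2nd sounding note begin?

1. 0.0ms @ 0 + 2068.966ms (3)
2. 2068.966ms @ 3 + 2068.966ms (3)

note 2 onset = 3b = 2068.966ms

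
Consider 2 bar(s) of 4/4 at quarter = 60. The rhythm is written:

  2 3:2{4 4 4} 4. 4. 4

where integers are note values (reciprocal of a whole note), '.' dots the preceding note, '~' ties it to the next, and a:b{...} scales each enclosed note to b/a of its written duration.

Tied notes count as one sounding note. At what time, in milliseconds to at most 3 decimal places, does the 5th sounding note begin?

1. 0.0ms @ 0 + 2000.0ms (2)
2. 2000.0ms @ 2 + 666.667ms (2/3)
3. 2666.667ms @ 8/3 + 666.667ms (2/3)
4. 3333.333ms @ 10/3 + 666.667ms (2/3)
5. 4000.0ms @ 4 + 1500.0ms (3/2)
6. 5500.0ms @ 11/2 + 1500.0ms (3/2)
7. 7000.0ms @ 7 + 1000.0ms (1)

note 5 onset = 4b = 4000.0ms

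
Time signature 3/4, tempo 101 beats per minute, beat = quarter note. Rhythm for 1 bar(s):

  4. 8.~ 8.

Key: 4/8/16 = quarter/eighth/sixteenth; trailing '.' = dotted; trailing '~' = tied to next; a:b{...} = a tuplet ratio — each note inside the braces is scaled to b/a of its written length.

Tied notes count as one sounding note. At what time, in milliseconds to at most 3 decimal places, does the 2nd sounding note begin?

note 2 onset = 3/2b = 891.089ms

1. 0.0ms @ 0 + 891.089ms (3/2)
2. 891.089ms @ 3/2 + 891.089ms (3/2)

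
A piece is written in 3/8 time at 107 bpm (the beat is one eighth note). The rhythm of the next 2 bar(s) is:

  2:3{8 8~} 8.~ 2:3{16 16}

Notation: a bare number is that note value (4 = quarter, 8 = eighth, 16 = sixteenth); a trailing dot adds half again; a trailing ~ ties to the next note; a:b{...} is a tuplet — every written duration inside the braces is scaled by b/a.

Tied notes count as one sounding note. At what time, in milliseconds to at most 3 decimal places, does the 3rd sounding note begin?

1. 0.0ms @ 0 + 841.121ms (3/2)
2. 841.121ms @ 3/2 + 2102.804ms (15/4)
3. 2943.925ms @ 21/4 + 420.561ms (3/4)

note 3 onset = 21/4b = 2943.925ms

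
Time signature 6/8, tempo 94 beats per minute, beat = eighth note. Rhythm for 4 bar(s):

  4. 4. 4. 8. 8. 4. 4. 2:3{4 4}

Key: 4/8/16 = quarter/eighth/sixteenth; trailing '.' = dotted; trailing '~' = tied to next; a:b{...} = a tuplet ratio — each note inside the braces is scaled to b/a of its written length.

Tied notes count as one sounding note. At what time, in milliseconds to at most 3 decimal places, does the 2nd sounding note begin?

1. 0.0ms @ 0 + 1914.894ms (3)
2. 1914.894ms @ 3 + 1914.894ms (3)
3. 3829.787ms @ 6 + 1914.894ms (3)
4. 5744.681ms @ 9 + 957.447ms (3/2)
5. 6702.128ms @ 21/2 + 957.447ms (3/2)
6. 7659.574ms @ 12 + 1914.894ms (3)
7. 9574.468ms @ 15 + 1914.894ms (3)
8. 11489.362ms @ 18 + 1914.894ms (3)
9. 13404.255ms @ 21 + 1914.894ms (3)

note 2 onset = 3b = 1914.894ms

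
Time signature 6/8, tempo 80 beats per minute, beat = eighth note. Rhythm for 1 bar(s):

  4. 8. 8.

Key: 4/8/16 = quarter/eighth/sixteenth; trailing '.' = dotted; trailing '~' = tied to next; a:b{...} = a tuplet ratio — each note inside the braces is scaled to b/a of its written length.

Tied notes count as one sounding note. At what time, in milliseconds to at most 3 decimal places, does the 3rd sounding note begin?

1. 0.0ms @ 0 + 2250.0ms (3)
2. 2250.0ms @ 3 + 1125.0ms (3/2)
3. 3375.0ms @ 9/2 + 1125.0ms (3/2)

note 3 onset = 9/2b = 3375.0ms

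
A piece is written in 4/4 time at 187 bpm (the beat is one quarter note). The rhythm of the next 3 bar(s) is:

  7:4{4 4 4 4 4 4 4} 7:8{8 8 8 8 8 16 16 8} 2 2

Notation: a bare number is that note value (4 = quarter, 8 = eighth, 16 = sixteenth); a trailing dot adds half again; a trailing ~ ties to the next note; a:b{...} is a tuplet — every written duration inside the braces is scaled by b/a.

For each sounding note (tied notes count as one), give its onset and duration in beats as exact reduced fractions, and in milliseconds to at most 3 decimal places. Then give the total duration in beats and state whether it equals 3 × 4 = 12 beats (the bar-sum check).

1) 0.0ms=0b +183.346ms=4/7b
2) 183.346ms=4/7b +183.346ms=4/7b
3) 366.692ms=8/7b +183.346ms=4/7b
4) 550.038ms=12/7b +183.346ms=4/7b
5) 733.384ms=16/7b +183.346ms=4/7b
6) 916.73ms=20/7b +183.346ms=4/7b
7) 1100.076ms=24/7b +183.346ms=4/7b
8) 1283.422ms=4b +183.346ms=4/7b
9) 1466.769ms=32/7b +183.346ms=4/7b
10) 1650.115ms=36/7b +183.346ms=4/7b
11) 1833.461ms=40/7b +183.346ms=4/7b
12) 2016.807ms=44/7b +183.346ms=4/7b
13) 2200.153ms=48/7b +91.673ms=2/7b
14) 2291.826ms=50/7b +91.673ms=2/7b
15) 2383.499ms=52/7b +183.346ms=4/7b
16) 2566.845ms=8b +641.711ms=2b
17) 3208.556ms=10b +641.711ms=2b
Σ=12b of 12 (187bpm 4/4) — PASS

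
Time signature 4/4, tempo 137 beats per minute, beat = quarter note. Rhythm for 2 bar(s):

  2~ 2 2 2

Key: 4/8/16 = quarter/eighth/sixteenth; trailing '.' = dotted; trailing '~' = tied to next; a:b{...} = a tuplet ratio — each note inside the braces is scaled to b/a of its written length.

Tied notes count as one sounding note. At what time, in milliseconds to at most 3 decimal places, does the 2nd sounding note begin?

1. 0.0ms @ 0 + 1751.825ms (4)
2. 1751.825ms @ 4 + 875.912ms (2)
3. 2627.737ms @ 6 + 875.912ms (2)

note 2 onset = 4b = 1751.825ms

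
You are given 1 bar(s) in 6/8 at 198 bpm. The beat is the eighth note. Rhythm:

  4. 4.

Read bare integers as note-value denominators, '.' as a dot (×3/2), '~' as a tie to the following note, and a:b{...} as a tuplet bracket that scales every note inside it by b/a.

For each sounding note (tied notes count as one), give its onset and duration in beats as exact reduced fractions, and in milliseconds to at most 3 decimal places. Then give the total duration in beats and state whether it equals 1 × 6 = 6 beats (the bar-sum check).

1) 0.0ms=0b +909.091ms=3b
2) 909.091ms=3b +909.091ms=3b
Σ=6b of 6 (198bpm 6/8) — PASS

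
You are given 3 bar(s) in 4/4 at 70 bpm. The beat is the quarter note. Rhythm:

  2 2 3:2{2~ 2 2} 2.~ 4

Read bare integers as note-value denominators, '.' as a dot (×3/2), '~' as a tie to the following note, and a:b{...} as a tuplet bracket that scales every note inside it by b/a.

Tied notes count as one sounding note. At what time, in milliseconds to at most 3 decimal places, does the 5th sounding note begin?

note 5 onset = 8b = 6857.143ms

1. 0.0ms @ 0 + 1714.286ms (2)
2. 1714.286ms @ 2 + 1714.286ms (2)
3. 3428.571ms @ 4 + 2285.714ms (8/3)
4. 5714.286ms @ 20/3 + 1142.857ms (4/3)
5. 6857.143ms @ 8 + 3428.571ms (4)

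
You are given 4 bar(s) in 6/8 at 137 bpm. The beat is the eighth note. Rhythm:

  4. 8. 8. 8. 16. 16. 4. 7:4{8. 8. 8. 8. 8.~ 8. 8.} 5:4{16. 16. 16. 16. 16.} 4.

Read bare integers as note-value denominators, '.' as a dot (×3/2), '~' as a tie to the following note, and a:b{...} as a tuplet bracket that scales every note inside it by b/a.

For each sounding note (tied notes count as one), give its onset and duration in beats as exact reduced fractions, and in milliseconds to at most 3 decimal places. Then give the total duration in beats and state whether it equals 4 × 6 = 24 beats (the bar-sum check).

1) 0.0ms=0b +1313.869ms=3b
2) 1313.869ms=3b +656.934ms=3/2b
3) 1970.803ms=9/2b +656.934ms=3/2b
4) 2627.737ms=6b +656.934ms=3/2b
5) 3284.672ms=15/2b +328.467ms=3/4b
6) 3613.139ms=33/4b +328.467ms=3/4b
7) 3941.606ms=9b +1313.869ms=3b
8) 5255.474ms=12b +375.391ms=6/7b
9) 5630.865ms=90/7b +375.391ms=6/7b
10) 6006.257ms=96/7b +375.391ms=6/7b
11) 6381.648ms=102/7b +375.391ms=6/7b
12) 6757.039ms=108/7b +750.782ms=12/7b
13) 7507.821ms=120/7b +375.391ms=6/7b
14) 7883.212ms=18b +262.774ms=3/5b
15) 8145.985ms=93/5b +262.774ms=3/5b
16) 8408.759ms=96/5b +262.774ms=3/5b
17) 8671.533ms=99/5b +262.774ms=3/5b
18) 8934.307ms=102/5b +262.774ms=3/5b
19) 9197.08ms=21b +1313.869ms=3b
Σ=24b of 24 (137bpm 6/8) — PASS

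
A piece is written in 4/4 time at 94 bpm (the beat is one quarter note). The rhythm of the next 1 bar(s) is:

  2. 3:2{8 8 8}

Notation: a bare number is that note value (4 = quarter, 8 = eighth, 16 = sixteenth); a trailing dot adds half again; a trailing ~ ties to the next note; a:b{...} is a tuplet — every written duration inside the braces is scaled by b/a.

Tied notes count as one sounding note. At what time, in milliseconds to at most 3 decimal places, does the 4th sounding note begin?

1. 0.0ms @ 0 + 1914.894ms (3)
2. 1914.894ms @ 3 + 212.766ms (1/3)
3. 2127.66ms @ 10/3 + 212.766ms (1/3)
4. 2340.426ms @ 11/3 + 212.766ms (1/3)

note 4 onset = 11/3b = 2340.426ms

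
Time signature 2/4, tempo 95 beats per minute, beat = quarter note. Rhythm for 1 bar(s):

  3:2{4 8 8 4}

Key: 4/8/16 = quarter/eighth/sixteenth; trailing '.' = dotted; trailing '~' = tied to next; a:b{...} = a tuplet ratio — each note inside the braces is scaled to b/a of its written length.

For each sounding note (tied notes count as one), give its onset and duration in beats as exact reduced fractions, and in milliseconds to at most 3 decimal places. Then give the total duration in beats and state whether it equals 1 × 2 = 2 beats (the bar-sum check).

1) 0.0ms=0b +421.053ms=2/3b
2) 421.053ms=2/3b +210.526ms=1/3b
3) 631.579ms=1b +210.526ms=1/3b
4) 842.105ms=4/3b +421.053ms=2/3b
Σ=2b of 2 (95bpm 2/4) — PASS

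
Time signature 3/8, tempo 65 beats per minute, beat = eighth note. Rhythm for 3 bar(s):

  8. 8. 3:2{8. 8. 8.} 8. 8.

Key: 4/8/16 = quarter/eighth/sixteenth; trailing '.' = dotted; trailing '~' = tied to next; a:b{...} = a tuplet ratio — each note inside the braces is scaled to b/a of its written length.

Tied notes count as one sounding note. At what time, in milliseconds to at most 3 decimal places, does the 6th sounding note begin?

1. 0.0ms @ 0 + 1384.615ms (3/2)
2. 1384.615ms @ 3/2 + 1384.615ms (3/2)
3. 2769.231ms @ 3 + 923.077ms (1)
4. 3692.308ms @ 4 + 923.077ms (1)
5. 4615.385ms @ 5 + 923.077ms (1)
6. 5538.462ms @ 6 + 1384.615ms (3/2)
7. 6923.077ms @ 15/2 + 1384.615ms (3/2)

note 6 onset = 6b = 5538.462ms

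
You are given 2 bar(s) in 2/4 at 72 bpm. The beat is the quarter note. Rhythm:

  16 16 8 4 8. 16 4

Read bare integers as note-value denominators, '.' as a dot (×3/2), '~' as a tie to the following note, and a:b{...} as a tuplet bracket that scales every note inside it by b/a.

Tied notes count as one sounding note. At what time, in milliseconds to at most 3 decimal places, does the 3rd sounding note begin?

note 3 onset = 1/2b = 416.667ms

1. 0.0ms @ 0 + 208.333ms (1/4)
2. 208.333ms @ 1/4 + 208.333ms (1/4)
3. 416.667ms @ 1/2 + 416.667ms (1/2)
4. 833.333ms @ 1 + 833.333ms (1)
5. 1666.667ms @ 2 + 625.0ms (3/4)
6. 2291.667ms @ 11/4 + 208.333ms (1/4)
7. 2500.0ms @ 3 + 833.333ms (1)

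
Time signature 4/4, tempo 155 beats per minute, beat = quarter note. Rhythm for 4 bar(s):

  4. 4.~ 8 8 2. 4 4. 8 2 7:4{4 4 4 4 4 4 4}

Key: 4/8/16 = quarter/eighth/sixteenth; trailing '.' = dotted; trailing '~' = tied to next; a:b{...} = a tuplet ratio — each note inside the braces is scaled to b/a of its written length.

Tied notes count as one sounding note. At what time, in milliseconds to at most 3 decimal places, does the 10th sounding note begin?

note 10 onset = 88/7b = 4866.359ms

1. 0.0ms @ 0 + 580.645ms (3/2)
2. 580.645ms @ 3/2 + 774.194ms (2)
3. 1354.839ms @ 7/2 + 193.548ms (1/2)
4. 1548.387ms @ 4 + 1161.29ms (3)
5. 2709.677ms @ 7 + 387.097ms (1)
6. 3096.774ms @ 8 + 580.645ms (3/2)
7. 3677.419ms @ 19/2 + 193.548ms (1/2)
8. 3870.968ms @ 10 + 774.194ms (2)
9. 4645.161ms @ 12 + 221.198ms (4/7)
10. 4866.359ms @ 88/7 + 221.198ms (4/7)
11. 5087.558ms @ 92/7 + 221.198ms (4/7)
12. 5308.756ms @ 96/7 + 221.198ms (4/7)
13. 5529.954ms @ 100/7 + 221.198ms (4/7)
14. 5751.152ms @ 104/7 + 221.198ms (4/7)
15. 5972.35ms @ 108/7 + 221.198ms (4/7)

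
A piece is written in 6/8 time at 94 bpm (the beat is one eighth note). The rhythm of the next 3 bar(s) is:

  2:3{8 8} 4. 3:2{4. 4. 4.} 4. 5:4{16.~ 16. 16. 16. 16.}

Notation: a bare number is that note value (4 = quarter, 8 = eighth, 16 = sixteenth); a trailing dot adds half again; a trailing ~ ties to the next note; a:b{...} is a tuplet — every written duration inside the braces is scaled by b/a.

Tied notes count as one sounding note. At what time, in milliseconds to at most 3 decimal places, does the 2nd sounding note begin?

1. 0.0ms @ 0 + 957.447ms (3/2)
2. 957.447ms @ 3/2 + 957.447ms (3/2)
3. 1914.894ms @ 3 + 1914.894ms (3)
4. 3829.787ms @ 6 + 1276.596ms (2)
5. 5106.383ms @ 8 + 1276.596ms (2)
6. 6382.979ms @ 10 + 1276.596ms (2)
7. 7659.574ms @ 12 + 1914.894ms (3)
8. 9574.468ms @ 15 + 765.957ms (6/5)
9. 10340.426ms @ 81/5 + 382.979ms (3/5)
10. 10723.404ms @ 84/5 + 382.979ms (3/5)
11. 11106.383ms @ 87/5 + 382.979ms (3/5)

note 2 onset = 3/2b = 957.447ms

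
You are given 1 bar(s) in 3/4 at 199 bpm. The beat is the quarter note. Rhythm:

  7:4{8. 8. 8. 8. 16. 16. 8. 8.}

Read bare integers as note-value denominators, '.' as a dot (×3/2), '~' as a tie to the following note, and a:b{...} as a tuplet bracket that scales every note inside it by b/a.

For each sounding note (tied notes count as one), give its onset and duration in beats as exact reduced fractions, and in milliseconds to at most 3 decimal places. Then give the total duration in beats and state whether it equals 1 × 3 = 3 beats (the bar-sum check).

1) 0.0ms=0b +129.218ms=3/7b
2) 129.218ms=3/7b +129.218ms=3/7b
3) 258.435ms=6/7b +129.218ms=3/7b
4) 387.653ms=9/7b +129.218ms=3/7b
5) 516.87ms=12/7b +64.609ms=3/14b
6) 581.479ms=27/14b +64.609ms=3/14b
7) 646.088ms=15/7b +129.218ms=3/7b
8) 775.305ms=18/7b +129.218ms=3/7b
Σ=3b of 3 (199bpm 3/4) — PASS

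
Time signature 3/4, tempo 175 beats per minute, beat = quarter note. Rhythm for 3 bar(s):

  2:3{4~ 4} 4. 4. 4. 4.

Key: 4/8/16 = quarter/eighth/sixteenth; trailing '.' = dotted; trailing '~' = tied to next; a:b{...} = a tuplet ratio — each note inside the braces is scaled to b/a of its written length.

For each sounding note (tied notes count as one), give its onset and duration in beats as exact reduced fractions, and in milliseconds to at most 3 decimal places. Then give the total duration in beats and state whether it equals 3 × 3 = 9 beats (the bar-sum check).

1) 0.0ms=0b +1028.571ms=3b
2) 1028.571ms=3b +514.286ms=3/2b
3) 1542.857ms=9/2b +514.286ms=3/2b
4) 2057.143ms=6b +514.286ms=3/2b
5) 2571.429ms=15/2b +514.286ms=3/2b
Σ=9b of 9 (175bpm 3/4) — PASS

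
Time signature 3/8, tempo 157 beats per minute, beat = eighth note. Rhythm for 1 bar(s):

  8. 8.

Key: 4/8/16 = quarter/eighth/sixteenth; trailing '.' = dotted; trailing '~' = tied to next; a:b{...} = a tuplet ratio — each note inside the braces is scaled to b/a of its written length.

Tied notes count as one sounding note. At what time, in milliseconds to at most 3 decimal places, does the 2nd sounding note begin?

1. 0.0ms @ 0 + 573.248ms (3/2)
2. 573.248ms @ 3/2 + 573.248ms (3/2)

note 2 onset = 3/2b = 573.248ms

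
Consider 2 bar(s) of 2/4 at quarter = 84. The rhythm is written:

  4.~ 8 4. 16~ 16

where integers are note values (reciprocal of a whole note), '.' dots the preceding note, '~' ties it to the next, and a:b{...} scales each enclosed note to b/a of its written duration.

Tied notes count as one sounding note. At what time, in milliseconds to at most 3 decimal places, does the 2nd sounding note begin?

1. 0.0ms @ 0 + 1428.571ms (2)
2. 1428.571ms @ 2 + 1071.429ms (3/2)
3. 2500.0ms @ 7/2 + 357.143ms (1/2)

note 2 onset = 2b = 1428.571ms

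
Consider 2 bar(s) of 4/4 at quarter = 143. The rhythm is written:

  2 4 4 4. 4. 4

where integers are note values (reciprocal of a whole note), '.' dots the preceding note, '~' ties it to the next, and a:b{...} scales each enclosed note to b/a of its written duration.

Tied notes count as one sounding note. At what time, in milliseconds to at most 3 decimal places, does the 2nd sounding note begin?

note 2 onset = 2b = 839.161ms

1. 0.0ms @ 0 + 839.161ms (2)
2. 839.161ms @ 2 + 419.58ms (1)
3. 1258.741ms @ 3 + 419.58ms (1)
4. 1678.322ms @ 4 + 629.371ms (3/2)
5. 2307.692ms @ 11/2 + 629.371ms (3/2)
6. 2937.063ms @ 7 + 419.58ms (1)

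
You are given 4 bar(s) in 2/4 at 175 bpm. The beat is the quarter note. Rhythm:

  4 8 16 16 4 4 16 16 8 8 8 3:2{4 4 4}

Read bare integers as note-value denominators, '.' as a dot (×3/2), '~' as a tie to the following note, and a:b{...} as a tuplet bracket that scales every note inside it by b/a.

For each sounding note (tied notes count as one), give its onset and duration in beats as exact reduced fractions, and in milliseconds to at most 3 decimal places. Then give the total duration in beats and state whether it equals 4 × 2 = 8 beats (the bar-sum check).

1) 0.0ms=0b +342.857ms=1b
2) 342.857ms=1b +171.429ms=1/2b
3) 514.286ms=3/2b +85.714ms=1/4b
4) 600.0ms=7/4b +85.714ms=1/4b
5) 685.714ms=2b +342.857ms=1b
6) 1028.571ms=3b +342.857ms=1b
7) 1371.429ms=4b +85.714ms=1/4b
8) 1457.143ms=17/4b +85.714ms=1/4b
9) 1542.857ms=9/2b +171.429ms=1/2b
10) 1714.286ms=5b +171.429ms=1/2b
11) 1885.714ms=11/2b +171.429ms=1/2b
12) 2057.143ms=6b +228.571ms=2/3b
13) 2285.714ms=20/3b +228.571ms=2/3b
14) 2514.286ms=22/3b +228.571ms=2/3b
Σ=8b of 8 (175bpm 2/4) — PASS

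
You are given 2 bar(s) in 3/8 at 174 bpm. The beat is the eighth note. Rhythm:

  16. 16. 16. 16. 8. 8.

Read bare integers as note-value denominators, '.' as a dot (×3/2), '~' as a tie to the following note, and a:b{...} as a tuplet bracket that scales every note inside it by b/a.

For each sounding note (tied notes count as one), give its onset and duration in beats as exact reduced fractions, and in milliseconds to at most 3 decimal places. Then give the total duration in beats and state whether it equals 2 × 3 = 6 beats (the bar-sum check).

1) 0.0ms=0b +258.621ms=3/4b
2) 258.621ms=3/4b +258.621ms=3/4b
3) 517.241ms=3/2b +258.621ms=3/4b
4) 775.862ms=9/4b +258.621ms=3/4b
5) 1034.483ms=3b +517.241ms=3/2b
6) 1551.724ms=9/2b +517.241ms=3/2b
Σ=6b of 6 (174bpm 3/8) — PASS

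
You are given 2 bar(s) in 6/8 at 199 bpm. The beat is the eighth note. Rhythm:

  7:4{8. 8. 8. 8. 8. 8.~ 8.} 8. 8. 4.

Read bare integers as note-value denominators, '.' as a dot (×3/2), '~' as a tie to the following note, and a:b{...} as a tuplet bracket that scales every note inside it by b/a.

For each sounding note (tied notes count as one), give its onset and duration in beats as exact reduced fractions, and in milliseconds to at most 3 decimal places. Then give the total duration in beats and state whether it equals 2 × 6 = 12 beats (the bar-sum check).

1) 0.0ms=0b +258.435ms=6/7b
2) 258.435ms=6/7b +258.435ms=6/7b
3) 516.87ms=12/7b +258.435ms=6/7b
4) 775.305ms=18/7b +258.435ms=6/7b
5) 1033.74ms=24/7b +258.435ms=6/7b
6) 1292.175ms=30/7b +516.87ms=12/7b
7) 1809.045ms=6b +452.261ms=3/2b
8) 2261.307ms=15/2b +452.261ms=3/2b
9) 2713.568ms=9b +904.523ms=3b
Σ=12b of 12 (199bpm 6/8) — PASS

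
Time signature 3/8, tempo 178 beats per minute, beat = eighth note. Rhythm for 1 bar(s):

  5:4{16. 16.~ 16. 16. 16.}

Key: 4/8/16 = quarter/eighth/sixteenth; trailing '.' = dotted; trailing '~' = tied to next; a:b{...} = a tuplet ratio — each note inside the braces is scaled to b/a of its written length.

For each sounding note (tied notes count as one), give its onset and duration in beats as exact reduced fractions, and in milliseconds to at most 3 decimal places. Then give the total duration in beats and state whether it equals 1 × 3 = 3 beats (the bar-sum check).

1) 0.0ms=0b +202.247ms=3/5b
2) 202.247ms=3/5b +404.494ms=6/5b
3) 606.742ms=9/5b +202.247ms=3/5b
4) 808.989ms=12/5b +202.247ms=3/5b
Σ=3b of 3 (178bpm 3/8) — PASS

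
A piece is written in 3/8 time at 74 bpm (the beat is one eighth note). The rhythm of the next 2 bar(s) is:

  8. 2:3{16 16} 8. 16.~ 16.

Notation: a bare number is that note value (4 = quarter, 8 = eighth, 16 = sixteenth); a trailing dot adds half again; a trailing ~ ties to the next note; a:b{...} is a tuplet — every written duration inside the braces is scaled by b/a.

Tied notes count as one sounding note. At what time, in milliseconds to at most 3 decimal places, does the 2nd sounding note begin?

note 2 onset = 3/2b = 1216.216ms

1. 0.0ms @ 0 + 1216.216ms (3/2)
2. 1216.216ms @ 3/2 + 608.108ms (3/4)
3. 1824.324ms @ 9/4 + 608.108ms (3/4)
4. 2432.432ms @ 3 + 1216.216ms (3/2)
5. 3648.649ms @ 9/2 + 1216.216ms (3/2)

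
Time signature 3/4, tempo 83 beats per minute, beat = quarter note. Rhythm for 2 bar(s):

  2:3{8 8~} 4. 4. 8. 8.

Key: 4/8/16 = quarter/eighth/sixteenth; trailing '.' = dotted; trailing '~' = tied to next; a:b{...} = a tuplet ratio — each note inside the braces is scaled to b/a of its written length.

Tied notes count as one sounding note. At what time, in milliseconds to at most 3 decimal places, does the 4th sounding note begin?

1. 0.0ms @ 0 + 542.169ms (3/4)
2. 542.169ms @ 3/4 + 1626.506ms (9/4)
3. 2168.675ms @ 3 + 1084.337ms (3/2)
4. 3253.012ms @ 9/2 + 542.169ms (3/4)
5. 3795.181ms @ 21/4 + 542.169ms (3/4)

note 4 onset = 9/2b = 3253.012ms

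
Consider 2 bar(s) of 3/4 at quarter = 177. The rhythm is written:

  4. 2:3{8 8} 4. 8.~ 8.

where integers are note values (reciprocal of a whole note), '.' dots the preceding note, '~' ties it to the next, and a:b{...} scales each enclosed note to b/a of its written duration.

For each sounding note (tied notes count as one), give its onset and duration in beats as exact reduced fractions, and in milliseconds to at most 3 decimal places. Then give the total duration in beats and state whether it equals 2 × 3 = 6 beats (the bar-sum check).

1) 0.0ms=0b +508.475ms=3/2b
2) 508.475ms=3/2b +254.237ms=3/4b
3) 762.712ms=9/4b +254.237ms=3/4b
4) 1016.949ms=3b +508.475ms=3/2b
5) 1525.424ms=9/2b +508.475ms=3/2b
Σ=6b of 6 (177bpm 3/4) — PASS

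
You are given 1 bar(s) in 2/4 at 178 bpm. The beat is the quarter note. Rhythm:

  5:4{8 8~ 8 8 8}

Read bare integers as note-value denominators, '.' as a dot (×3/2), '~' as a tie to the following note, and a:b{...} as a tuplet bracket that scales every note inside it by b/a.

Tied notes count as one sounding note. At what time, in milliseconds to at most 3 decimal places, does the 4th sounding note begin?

1. 0.0ms @ 0 + 134.831ms (2/5)
2. 134.831ms @ 2/5 + 269.663ms (4/5)
3. 404.494ms @ 6/5 + 134.831ms (2/5)
4. 539.326ms @ 8/5 + 134.831ms (2/5)

note 4 onset = 8/5b = 539.326ms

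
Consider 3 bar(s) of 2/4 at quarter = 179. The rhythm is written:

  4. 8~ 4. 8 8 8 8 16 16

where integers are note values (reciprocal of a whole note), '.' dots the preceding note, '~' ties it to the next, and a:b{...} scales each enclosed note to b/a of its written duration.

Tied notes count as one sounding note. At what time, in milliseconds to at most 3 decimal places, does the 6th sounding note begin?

1. 0.0ms @ 0 + 502.793ms (3/2)
2. 502.793ms @ 3/2 + 670.391ms (2)
3. 1173.184ms @ 7/2 + 167.598ms (1/2)
4. 1340.782ms @ 4 + 167.598ms (1/2)
5. 1508.38ms @ 9/2 + 167.598ms (1/2)
6. 1675.978ms @ 5 + 167.598ms (1/2)
7. 1843.575ms @ 11/2 + 83.799ms (1/4)
8. 1927.374ms @ 23/4 + 83.799ms (1/4)

note 6 onset = 5b = 1675.978ms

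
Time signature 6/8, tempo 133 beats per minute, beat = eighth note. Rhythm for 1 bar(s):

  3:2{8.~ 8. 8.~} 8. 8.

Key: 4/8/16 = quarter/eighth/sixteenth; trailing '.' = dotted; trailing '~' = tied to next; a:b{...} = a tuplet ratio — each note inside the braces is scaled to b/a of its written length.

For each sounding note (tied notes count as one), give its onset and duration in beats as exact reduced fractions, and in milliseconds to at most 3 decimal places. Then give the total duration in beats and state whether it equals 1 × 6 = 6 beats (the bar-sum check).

1) 0.0ms=0b +902.256ms=2b
2) 902.256ms=2b +1127.82ms=5/2b
3) 2030.075ms=9/2b +676.692ms=3/2b
Σ=6b of 6 (133bpm 6/8) — PASS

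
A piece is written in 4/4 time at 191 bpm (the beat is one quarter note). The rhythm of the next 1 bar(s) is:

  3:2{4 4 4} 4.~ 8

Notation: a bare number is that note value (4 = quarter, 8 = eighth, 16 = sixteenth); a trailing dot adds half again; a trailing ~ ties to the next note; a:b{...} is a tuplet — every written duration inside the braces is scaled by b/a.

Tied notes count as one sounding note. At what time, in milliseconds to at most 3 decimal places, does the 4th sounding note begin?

1. 0.0ms @ 0 + 209.424ms (2/3)
2. 209.424ms @ 2/3 + 209.424ms (2/3)
3. 418.848ms @ 4/3 + 209.424ms (2/3)
4. 628.272ms @ 2 + 628.272ms (2)

note 4 onset = 2b = 628.272ms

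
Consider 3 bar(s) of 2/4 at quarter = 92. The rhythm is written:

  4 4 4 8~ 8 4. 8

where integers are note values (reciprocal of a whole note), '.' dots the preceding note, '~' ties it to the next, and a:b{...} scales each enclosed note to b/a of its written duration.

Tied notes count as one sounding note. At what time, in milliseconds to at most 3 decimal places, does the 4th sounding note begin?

1. 0.0ms @ 0 + 652.174ms (1)
2. 652.174ms @ 1 + 652.174ms (1)
3. 1304.348ms @ 2 + 652.174ms (1)
4. 1956.522ms @ 3 + 652.174ms (1)
5. 2608.696ms @ 4 + 978.261ms (3/2)
6. 3586.957ms @ 11/2 + 326.087ms (1/2)

note 4 onset = 3b = 1956.522ms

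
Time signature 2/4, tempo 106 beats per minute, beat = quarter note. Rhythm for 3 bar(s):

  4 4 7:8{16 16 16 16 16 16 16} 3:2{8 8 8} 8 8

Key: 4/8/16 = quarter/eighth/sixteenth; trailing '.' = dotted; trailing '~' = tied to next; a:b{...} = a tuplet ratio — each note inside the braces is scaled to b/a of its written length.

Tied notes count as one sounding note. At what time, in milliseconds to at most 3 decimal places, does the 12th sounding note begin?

note 12 onset = 14/3b = 2641.509ms

1. 0.0ms @ 0 + 566.038ms (1)
2. 566.038ms @ 1 + 566.038ms (1)
3. 1132.075ms @ 2 + 161.725ms (2/7)
4. 1293.801ms @ 16/7 + 161.725ms (2/7)
5. 1455.526ms @ 18/7 + 161.725ms (2/7)
6. 1617.251ms @ 20/7 + 161.725ms (2/7)
7. 1778.976ms @ 22/7 + 161.725ms (2/7)
8. 1940.701ms @ 24/7 + 161.725ms (2/7)
9. 2102.426ms @ 26/7 + 161.725ms (2/7)
10. 2264.151ms @ 4 + 188.679ms (1/3)
11. 2452.83ms @ 13/3 + 188.679ms (1/3)
12. 2641.509ms @ 14/3 + 188.679ms (1/3)
13. 2830.189ms @ 5 + 283.019ms (1/2)
14. 3113.208ms @ 11/2 + 283.019ms (1/2)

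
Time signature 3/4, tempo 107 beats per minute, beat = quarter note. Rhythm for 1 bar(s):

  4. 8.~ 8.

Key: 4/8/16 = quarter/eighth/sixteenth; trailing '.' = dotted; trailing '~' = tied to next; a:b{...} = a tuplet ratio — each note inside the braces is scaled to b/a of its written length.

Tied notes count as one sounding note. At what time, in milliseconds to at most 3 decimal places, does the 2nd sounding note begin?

note 2 onset = 3/2b = 841.121ms

1. 0.0ms @ 0 + 841.121ms (3/2)
2. 841.121ms @ 3/2 + 841.121ms (3/2)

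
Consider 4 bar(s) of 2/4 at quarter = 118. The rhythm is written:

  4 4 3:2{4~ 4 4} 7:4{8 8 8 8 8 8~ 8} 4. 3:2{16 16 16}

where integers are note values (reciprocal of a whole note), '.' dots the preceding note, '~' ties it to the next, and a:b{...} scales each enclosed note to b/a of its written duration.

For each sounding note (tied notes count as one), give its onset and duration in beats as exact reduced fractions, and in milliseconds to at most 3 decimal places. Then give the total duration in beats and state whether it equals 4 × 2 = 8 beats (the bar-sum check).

1) 0.0ms=0b +508.475ms=1b
2) 508.475ms=1b +508.475ms=1b
3) 1016.949ms=2b +677.966ms=4/3b
4) 1694.915ms=10/3b +338.983ms=2/3b
5) 2033.898ms=4b +145.278ms=2/7b
6) 2179.177ms=30/7b +145.278ms=2/7b
7) 2324.455ms=32/7b +145.278ms=2/7b
8) 2469.734ms=34/7b +145.278ms=2/7b
9) 2615.012ms=36/7b +145.278ms=2/7b
10) 2760.291ms=38/7b +290.557ms=4/7b
11) 3050.847ms=6b +762.712ms=3/2b
12) 3813.559ms=15/2b +84.746ms=1/6b
13) 3898.305ms=23/3b +84.746ms=1/6b
14) 3983.051ms=47/6b +84.746ms=1/6b
Σ=8b of 8 (118bpm 2/4) — PASS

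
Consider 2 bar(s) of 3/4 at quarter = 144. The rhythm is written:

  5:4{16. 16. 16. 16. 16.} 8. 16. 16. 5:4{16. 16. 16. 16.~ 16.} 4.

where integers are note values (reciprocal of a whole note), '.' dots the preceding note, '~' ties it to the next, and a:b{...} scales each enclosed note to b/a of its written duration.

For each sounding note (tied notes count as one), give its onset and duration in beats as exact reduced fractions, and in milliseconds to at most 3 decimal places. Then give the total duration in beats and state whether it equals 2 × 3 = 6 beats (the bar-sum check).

1) 0.0ms=0b +125.0ms=3/10b
2) 125.0ms=3/10b +125.0ms=3/10b
3) 250.0ms=3/5b +125.0ms=3/10b
4) 375.0ms=9/10b +125.0ms=3/10b
5) 500.0ms=6/5b +125.0ms=3/10b
6) 625.0ms=3/2b +312.5ms=3/4b
7) 937.5ms=9/4b +156.25ms=3/8b
8) 1093.75ms=21/8b +156.25ms=3/8b
9) 1250.0ms=3b +125.0ms=3/10b
10) 1375.0ms=33/10b +125.0ms=3/10b
11) 1500.0ms=18/5b +125.0ms=3/10b
12) 1625.0ms=39/10b +250.0ms=3/5b
13) 1875.0ms=9/2b +625.0ms=3/2b
Σ=6b of 6 (144bpm 3/4) — PASS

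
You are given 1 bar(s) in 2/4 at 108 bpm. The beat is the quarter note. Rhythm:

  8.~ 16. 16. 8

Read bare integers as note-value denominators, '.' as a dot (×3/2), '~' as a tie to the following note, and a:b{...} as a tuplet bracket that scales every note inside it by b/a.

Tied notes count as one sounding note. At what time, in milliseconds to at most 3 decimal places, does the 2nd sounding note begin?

1. 0.0ms @ 0 + 625.0ms (9/8)
2. 625.0ms @ 9/8 + 208.333ms (3/8)
3. 833.333ms @ 3/2 + 277.778ms (1/2)

note 2 onset = 9/8b = 625.0ms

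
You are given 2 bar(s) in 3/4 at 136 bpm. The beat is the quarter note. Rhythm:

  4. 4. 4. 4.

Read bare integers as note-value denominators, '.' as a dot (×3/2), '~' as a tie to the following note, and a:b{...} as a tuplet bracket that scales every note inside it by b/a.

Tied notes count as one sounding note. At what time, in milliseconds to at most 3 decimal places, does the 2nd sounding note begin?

1. 0.0ms @ 0 + 661.765ms (3/2)
2. 661.765ms @ 3/2 + 661.765ms (3/2)
3. 1323.529ms @ 3 + 661.765ms (3/2)
4. 1985.294ms @ 9/2 + 661.765ms (3/2)

note 2 onset = 3/2b = 661.765ms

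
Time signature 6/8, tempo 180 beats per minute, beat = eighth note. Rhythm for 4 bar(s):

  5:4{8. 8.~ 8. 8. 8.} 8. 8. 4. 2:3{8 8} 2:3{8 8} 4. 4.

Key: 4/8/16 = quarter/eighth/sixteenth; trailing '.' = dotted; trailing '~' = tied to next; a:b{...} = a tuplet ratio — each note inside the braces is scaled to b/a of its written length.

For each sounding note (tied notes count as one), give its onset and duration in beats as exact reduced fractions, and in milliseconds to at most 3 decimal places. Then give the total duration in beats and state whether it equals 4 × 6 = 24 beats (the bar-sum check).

1) 0.0ms=0b +400.0ms=6/5b
2) 400.0ms=6/5b +800.0ms=12/5b
3) 1200.0ms=18/5b +400.0ms=6/5b
4) 1600.0ms=24/5b +400.0ms=6/5b
5) 2000.0ms=6b +500.0ms=3/2b
6) 2500.0ms=15/2b +500.0ms=3/2b
7) 3000.0ms=9b +1000.0ms=3b
8) 4000.0ms=12b +500.0ms=3/2b
9) 4500.0ms=27/2b +500.0ms=3/2b
10) 5000.0ms=15b +500.0ms=3/2b
11) 5500.0ms=33/2b +500.0ms=3/2b
12) 6000.0ms=18b +1000.0ms=3b
13) 7000.0ms=21b +1000.0ms=3b
Σ=24b of 24 (180bpm 6/8) — PASS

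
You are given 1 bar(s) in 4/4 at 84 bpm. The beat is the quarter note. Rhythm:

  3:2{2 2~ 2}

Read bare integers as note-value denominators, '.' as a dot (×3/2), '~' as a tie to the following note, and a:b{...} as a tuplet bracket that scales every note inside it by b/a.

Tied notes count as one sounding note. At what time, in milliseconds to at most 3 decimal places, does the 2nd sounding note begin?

note 2 onset = 4/3b = 952.381ms

1. 0.0ms @ 0 + 952.381ms (4/3)
2. 952.381ms @ 4/3 + 1904.762ms (8/3)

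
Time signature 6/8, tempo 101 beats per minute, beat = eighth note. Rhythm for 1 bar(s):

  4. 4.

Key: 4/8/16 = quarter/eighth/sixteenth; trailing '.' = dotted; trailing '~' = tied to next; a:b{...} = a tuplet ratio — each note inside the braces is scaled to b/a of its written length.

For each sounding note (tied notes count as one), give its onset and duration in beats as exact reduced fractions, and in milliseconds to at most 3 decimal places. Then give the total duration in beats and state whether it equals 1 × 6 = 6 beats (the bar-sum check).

1) 0.0ms=0b +1782.178ms=3b
2) 1782.178ms=3b +1782.178ms=3b
Σ=6b of 6 (101bpm 6/8) — PASS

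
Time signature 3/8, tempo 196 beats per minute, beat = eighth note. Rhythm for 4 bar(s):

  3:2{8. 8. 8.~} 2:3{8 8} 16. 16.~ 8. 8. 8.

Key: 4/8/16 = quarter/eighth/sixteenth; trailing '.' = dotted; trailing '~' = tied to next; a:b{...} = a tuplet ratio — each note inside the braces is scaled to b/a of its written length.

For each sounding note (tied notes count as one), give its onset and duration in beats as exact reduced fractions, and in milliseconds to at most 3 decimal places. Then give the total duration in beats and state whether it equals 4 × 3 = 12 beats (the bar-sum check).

1) 0.0ms=0b +306.122ms=1b
2) 306.122ms=1b +306.122ms=1b
3) 612.245ms=2b +765.306ms=5/2b
4) 1377.551ms=9/2b +459.184ms=3/2b
5) 1836.735ms=6b +229.592ms=3/4b
6) 2066.327ms=27/4b +688.776ms=9/4b
7) 2755.102ms=9b +459.184ms=3/2b
8) 3214.286ms=21/2b +459.184ms=3/2b
Σ=12b of 12 (196bpm 3/8) — PASS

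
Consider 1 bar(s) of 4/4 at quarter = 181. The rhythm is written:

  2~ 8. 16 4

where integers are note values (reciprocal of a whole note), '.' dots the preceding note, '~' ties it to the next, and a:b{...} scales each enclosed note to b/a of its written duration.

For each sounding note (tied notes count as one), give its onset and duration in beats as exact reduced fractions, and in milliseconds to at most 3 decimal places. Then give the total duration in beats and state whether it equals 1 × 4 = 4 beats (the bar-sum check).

1) 0.0ms=0b +911.602ms=11/4b
2) 911.602ms=11/4b +82.873ms=1/4b
3) 994.475ms=3b +331.492ms=1b
Σ=4b of 4 (181bpm 4/4) — PASS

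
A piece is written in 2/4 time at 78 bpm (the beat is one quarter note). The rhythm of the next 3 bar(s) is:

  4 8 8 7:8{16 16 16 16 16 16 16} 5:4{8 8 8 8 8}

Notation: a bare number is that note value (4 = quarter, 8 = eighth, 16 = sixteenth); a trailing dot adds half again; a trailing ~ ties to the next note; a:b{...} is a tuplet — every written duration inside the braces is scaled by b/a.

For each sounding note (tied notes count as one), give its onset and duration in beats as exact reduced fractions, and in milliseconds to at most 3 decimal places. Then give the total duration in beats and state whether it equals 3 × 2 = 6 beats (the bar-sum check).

1) 0.0ms=0b +769.231ms=1b
2) 769.231ms=1b +384.615ms=1/2b
3) 1153.846ms=3/2b +384.615ms=1/2b
4) 1538.462ms=2b +219.78ms=2/7b
5) 1758.242ms=16/7b +219.78ms=2/7b
6) 1978.022ms=18/7b +219.78ms=2/7b
7) 2197.802ms=20/7b +219.78ms=2/7b
8) 2417.582ms=22/7b +219.78ms=2/7b
9) 2637.363ms=24/7b +219.78ms=2/7b
10) 2857.143ms=26/7b +219.78ms=2/7b
11) 3076.923ms=4b +307.692ms=2/5b
12) 3384.615ms=22/5b +307.692ms=2/5b
13) 3692.308ms=24/5b +307.692ms=2/5b
14) 4000.0ms=26/5b +307.692ms=2/5b
15) 4307.692ms=28/5b +307.692ms=2/5b
Σ=6b of 6 (78bpm 2/4) — PASS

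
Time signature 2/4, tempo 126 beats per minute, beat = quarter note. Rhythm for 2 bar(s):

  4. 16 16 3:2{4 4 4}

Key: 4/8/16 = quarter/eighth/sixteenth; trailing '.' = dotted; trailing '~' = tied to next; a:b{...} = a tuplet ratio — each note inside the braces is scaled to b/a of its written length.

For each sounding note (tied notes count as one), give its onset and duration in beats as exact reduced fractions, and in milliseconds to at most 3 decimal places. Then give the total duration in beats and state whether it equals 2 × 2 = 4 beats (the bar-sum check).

1) 0.0ms=0b +714.286ms=3/2b
2) 714.286ms=3/2b +119.048ms=1/4b
3) 833.333ms=7/4b +119.048ms=1/4b
4) 952.381ms=2b +317.46ms=2/3b
5) 1269.841ms=8/3b +317.46ms=2/3b
6) 1587.302ms=10/3b +317.46ms=2/3b
Σ=4b of 4 (126bpm 2/4) — PASS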